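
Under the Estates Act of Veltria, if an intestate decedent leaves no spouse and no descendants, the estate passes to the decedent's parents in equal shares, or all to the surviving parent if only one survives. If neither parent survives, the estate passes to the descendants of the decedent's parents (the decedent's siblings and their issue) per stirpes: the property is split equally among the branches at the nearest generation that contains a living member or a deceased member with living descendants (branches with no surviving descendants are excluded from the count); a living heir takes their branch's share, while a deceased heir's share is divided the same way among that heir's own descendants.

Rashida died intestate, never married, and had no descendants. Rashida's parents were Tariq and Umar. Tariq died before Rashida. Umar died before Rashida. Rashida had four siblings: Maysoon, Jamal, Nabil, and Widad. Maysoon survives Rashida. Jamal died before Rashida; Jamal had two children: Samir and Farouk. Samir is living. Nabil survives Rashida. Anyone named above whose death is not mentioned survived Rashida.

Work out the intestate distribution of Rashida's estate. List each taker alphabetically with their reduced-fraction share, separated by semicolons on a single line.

Farouk 1/8; Maysoon 1/4; Nabil 1/4; Samir 1/8; Widad 1/4

Neither parent survives and there are no descendants, so the estate passes to Rashida's siblings and their issue per stirpes.
The estate is divided into 4 equal shares of 1/4 among Maysoon, Jamal, Nabil, Widad.
Maysoon is living and takes 1/4.
Jamal predeceased; the 1/4 allotted to Jamal's branch passes to Jamal's issue by representation.
The 1/4 is divided into 2 equal shares of 1/8 among Samir, Farouk.
Samir is living and takes 1/8.
Farouk is living and takes 1/8.
Nabil is living and takes 1/4.
Widad is living and takes 1/4.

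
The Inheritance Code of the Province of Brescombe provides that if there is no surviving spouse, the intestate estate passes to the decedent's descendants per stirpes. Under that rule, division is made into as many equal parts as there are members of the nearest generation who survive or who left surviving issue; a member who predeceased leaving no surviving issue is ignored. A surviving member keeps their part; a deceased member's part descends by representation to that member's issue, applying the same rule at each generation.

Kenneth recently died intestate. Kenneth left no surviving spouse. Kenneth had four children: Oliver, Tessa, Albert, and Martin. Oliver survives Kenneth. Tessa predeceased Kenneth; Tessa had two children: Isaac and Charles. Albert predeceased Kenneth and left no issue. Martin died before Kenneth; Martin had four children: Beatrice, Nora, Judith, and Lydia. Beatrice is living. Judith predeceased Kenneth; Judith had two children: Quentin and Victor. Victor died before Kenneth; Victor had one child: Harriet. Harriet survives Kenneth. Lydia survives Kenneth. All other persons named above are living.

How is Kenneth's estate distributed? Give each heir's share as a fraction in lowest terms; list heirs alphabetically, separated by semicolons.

Beatrice 1/12; Charles 1/6; Harriet 1/24; Isaac 1/6; Lydia 1/12; Nora 1/12; Oliver 1/3; Quentin 1/24

There is no surviving spouse, so the entire estate passes to Kenneth's descendants per stirpes.
Albert left no surviving issue, so that branch lapses and is disregarded.
The estate is divided into 3 equal shares of 1/3 among Oliver, Tessa, Martin.
Oliver is living and takes 1/3.
Tessa predeceased; the 1/3 allotted to Tessa's branch passes to Tessa's issue by representation.
The 1/3 is divided into 2 equal shares of 1/6 among Isaac, Charles.
Isaac is living and takes 1/6.
Charles is living and takes 1/6.
Martin predeceased; the 1/3 allotted to Martin's branch passes to Martin's issue by representation.
The 1/3 is divided into 4 equal shares of 1/12 among Beatrice, Nora, Judith, Lydia.
Beatrice is living and takes 1/12.
Nora is living and takes 1/12.
Judith predeceased; the 1/12 allotted to Judith's branch passes to Judith's issue by representation.
The 1/12 is divided into 2 equal shares of 1/24 among Quentin, Victor.
Quentin is living and takes 1/24.
Victor predeceased; the 1/24 allotted to Victor's branch passes to Victor's issue by representation.
Harriet is the sole taker at this level and receives the full 1/24.
Lydia is living and takes 1/12.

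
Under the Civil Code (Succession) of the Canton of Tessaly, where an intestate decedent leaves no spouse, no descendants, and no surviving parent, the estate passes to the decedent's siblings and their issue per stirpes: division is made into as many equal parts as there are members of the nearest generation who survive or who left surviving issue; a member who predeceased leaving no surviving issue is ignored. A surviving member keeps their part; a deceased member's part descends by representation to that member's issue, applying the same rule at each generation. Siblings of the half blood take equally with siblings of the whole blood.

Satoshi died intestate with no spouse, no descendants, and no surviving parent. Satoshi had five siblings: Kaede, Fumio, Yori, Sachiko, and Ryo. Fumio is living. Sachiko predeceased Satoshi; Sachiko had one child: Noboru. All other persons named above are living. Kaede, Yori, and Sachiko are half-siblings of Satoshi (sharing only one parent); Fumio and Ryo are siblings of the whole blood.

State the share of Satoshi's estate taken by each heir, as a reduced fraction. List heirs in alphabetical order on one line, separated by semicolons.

No spouse, descendants, or parent survives, so the estate passes to Satoshi's siblings per stirpes.
Half-blood and whole-blood siblings take equally under the stated rule.
The estate is divided into 5 equal shares of 1/5 among Kaede, Fumio, Yori, Sachiko, Ryo.
Kaede is living and takes 1/5.
Fumio is living and takes 1/5.
Yori is living and takes 1/5.
Sachiko predeceased; the 1/5 allotted to Sachiko's branch passes to Sachiko's issue by representation.
Noboru is the sole taker at this level and receives the full 1/5.
Ryo is living and takes 1/5.

Fumio 1/5; Kaede 1/5; Noboru 1/5; Ryo 1/5; Yori 1/5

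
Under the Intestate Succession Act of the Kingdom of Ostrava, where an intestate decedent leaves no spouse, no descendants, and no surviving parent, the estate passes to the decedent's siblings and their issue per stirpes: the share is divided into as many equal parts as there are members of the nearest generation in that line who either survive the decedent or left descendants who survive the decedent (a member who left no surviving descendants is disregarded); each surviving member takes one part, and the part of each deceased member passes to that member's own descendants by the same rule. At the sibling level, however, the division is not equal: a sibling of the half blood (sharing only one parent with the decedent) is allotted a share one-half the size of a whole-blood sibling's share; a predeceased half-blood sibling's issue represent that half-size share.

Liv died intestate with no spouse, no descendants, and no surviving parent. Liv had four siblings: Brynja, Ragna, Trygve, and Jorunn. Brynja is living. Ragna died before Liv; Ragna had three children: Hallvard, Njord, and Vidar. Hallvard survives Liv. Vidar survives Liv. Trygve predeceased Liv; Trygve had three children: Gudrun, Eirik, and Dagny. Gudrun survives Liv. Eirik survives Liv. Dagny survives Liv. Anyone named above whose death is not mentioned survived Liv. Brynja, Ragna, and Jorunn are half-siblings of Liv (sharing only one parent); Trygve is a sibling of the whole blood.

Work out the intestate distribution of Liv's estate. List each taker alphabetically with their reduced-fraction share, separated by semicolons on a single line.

Brynja 1/5; Dagny 2/15; Eirik 2/15; Gudrun 2/15; Hallvard 1/15; Jorunn 1/5; Njord 1/15; Vidar 1/15

No spouse, descendants, or parent survives, so the estate passes to Liv's siblings per stirpes.
Half-blood siblings count for one-half the weight of whole-blood siblings at the initial division.
Dividing 1 in proportion to weights (total weight 5/2): Brynja (weight 1/2) → 1/5; Ragna (weight 1/2) → 1/5; Trygve (weight 1) → 2/5; Jorunn (weight 1/2) → 1/5.
Brynja is living and takes 1/5.
Ragna predeceased; the 1/5 allotted to Ragna's branch passes to Ragna's issue by representation.
The 1/5 is divided into 3 equal shares of 1/15 among Hallvard, Njord, Vidar.
Hallvard is living and takes 1/15.
Njord is living and takes 1/15.
Vidar is living and takes 1/15.
Trygve predeceased; the 2/5 allotted to Trygve's branch passes to Trygve's issue by representation.
The 2/5 is divided into 3 equal shares of 2/15 among Gudrun, Eirik, Dagny.
Gudrun is living and takes 2/15.
Eirik is living and takes 2/15.
Dagny is living and takes 2/15.
Jorunn is living and takes 1/5.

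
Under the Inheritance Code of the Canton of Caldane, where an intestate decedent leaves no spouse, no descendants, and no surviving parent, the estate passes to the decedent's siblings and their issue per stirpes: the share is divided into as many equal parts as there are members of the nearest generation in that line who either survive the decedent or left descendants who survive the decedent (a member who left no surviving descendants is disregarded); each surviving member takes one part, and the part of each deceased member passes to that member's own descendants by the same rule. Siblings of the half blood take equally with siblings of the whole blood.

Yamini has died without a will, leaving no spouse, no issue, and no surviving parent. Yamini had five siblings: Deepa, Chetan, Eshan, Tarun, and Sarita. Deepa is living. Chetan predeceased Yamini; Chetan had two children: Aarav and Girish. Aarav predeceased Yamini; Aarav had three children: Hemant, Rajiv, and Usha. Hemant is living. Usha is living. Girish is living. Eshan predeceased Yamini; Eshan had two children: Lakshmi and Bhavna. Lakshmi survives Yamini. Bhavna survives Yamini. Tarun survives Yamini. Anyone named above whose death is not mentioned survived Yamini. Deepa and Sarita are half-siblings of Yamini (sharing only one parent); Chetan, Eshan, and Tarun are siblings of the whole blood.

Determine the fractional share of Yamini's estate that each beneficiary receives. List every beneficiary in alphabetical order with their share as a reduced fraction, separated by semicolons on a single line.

Bhavna 1/10; Deepa 1/5; Girish 1/10; Hemant 1/30; Lakshmi 1/10; Rajiv 1/30; Sarita 1/5; Tarun 1/5; Usha 1/30

No spouse, descendants, or parent survives, so the estate passes to Yamini's siblings per stirpes.
Half-blood and whole-blood siblings take equally under the stated rule.
The estate is divided into 5 equal shares of 1/5 among Deepa, Chetan, Eshan, Tarun, Sarita.
Deepa is living and takes 1/5.
Chetan predeceased; the 1/5 allotted to Chetan's branch passes to Chetan's issue by representation.
The 1/5 is divided into 2 equal shares of 1/10 among Aarav, Girish.
Aarav predeceased; the 1/10 allotted to Aarav's branch passes to Aarav's issue by representation.
The 1/10 is divided into 3 equal shares of 1/30 among Hemant, Rajiv, Usha.
Hemant is living and takes 1/30.
Rajiv is living and takes 1/30.
Usha is living and takes 1/30.
Girish is living and takes 1/10.
Eshan predeceased; the 1/5 allotted to Eshan's branch passes to Eshan's issue by representation.
The 1/5 is divided into 2 equal shares of 1/10 among Lakshmi, Bhavna.
Lakshmi is living and takes 1/10.
Bhavna is living and takes 1/10.
Tarun is living and takes 1/5.
Sarita is living and takes 1/5.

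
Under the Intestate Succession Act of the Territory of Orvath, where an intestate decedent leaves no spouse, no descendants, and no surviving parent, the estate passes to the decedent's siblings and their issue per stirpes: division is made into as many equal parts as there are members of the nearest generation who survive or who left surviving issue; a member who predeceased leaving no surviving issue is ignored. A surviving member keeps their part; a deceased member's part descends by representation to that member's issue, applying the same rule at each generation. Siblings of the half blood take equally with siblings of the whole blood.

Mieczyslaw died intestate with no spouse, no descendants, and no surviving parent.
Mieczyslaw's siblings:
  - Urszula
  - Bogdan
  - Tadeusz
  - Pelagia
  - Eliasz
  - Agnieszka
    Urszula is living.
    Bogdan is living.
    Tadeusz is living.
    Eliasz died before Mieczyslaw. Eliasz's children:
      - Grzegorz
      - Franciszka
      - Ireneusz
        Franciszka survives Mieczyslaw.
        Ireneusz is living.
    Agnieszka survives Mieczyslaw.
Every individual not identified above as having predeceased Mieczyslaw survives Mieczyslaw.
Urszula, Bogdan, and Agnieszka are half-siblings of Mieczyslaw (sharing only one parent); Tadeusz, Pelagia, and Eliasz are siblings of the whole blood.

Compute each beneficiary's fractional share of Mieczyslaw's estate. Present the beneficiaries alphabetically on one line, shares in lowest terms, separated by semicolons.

Agnieszka 1/6; Bogdan 1/6; Franciszka 1/18; Grzegorz 1/18; Ireneusz 1/18; Pelagia 1/6; Tadeusz 1/6; Urszula 1/6

No spouse, descendants, or parent survives, so the estate passes to Mieczyslaw's siblings per stirpes.
Half-blood and whole-blood siblings take equally under the stated rule.
The estate is divided into 6 equal shares of 1/6 among Urszula, Bogdan, Tadeusz, Pelagia, Eliasz, Agnieszka.
Urszula is living and takes 1/6.
Bogdan is living and takes 1/6.
Tadeusz is living and takes 1/6.
Pelagia is living and takes 1/6.
Eliasz predeceased; the 1/6 allotted to Eliasz's branch passes to Eliasz's issue by representation.
The 1/6 is divided into 3 equal shares of 1/18 among Grzegorz, Franciszka, Ireneusz.
Grzegorz is living and takes 1/18.
Franciszka is living and takes 1/18.
Ireneusz is living and takes 1/18.
Agnieszka is living and takes 1/6.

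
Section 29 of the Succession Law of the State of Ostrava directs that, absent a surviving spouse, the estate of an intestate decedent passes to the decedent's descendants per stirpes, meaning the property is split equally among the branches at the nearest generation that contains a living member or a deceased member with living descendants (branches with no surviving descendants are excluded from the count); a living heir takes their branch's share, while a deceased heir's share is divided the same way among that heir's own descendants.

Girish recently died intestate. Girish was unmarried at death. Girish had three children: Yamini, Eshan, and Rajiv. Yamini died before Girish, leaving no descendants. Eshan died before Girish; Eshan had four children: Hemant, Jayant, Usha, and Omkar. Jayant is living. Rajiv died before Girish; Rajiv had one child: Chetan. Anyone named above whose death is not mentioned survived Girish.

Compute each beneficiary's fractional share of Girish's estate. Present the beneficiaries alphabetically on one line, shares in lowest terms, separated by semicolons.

Chetan 1/2; Hemant 1/8; Jayant 1/8; Omkar 1/8; Usha 1/8

There is no surviving spouse, so the entire estate passes to Girish's descendants per stirpes.
Yamini left no surviving issue, so that branch lapses and is disregarded.
The estate is divided into 2 equal shares of 1/2 among Eshan, Rajiv.
Eshan predeceased; the 1/2 allotted to Eshan's branch passes to Eshan's issue by representation.
The 1/2 is divided into 4 equal shares of 1/8 among Hemant, Jayant, Usha, Omkar.
Hemant is living and takes 1/8.
Jayant is living and takes 1/8.
Usha is living and takes 1/8.
Omkar is living and takes 1/8.
Rajiv predeceased; the 1/2 allotted to Rajiv's branch passes to Rajiv's issue by representation.
Chetan is the sole taker at this level and receives the full 1/2.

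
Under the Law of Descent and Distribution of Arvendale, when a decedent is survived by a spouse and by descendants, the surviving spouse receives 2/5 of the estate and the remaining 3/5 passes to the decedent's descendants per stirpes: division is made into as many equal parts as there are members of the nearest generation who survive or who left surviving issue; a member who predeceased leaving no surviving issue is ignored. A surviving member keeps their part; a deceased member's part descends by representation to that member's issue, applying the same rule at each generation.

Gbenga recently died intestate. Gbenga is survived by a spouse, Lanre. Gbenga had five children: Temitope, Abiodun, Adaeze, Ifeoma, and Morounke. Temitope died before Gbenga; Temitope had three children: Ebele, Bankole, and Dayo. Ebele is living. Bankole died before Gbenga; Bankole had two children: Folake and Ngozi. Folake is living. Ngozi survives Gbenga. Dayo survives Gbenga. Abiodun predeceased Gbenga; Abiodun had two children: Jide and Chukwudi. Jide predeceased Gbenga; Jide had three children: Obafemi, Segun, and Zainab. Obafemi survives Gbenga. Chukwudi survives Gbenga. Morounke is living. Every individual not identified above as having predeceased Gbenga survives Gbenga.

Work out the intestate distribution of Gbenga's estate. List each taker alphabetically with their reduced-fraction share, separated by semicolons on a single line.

Lanre, as surviving spouse, takes 2/5.
The remaining 3/5 passes to Gbenga's descendants per stirpes.
The 3/5 is divided into 5 equal shares of 3/25 among Temitope, Abiodun, Adaeze, Ifeoma, Morounke.
Temitope predeceased; the 3/25 allotted to Temitope's branch passes to Temitope's issue by representation.
The 3/25 is divided into 3 equal shares of 1/25 among Ebele, Bankole, Dayo.
Ebele is living and takes 1/25.
Bankole predeceased; the 1/25 allotted to Bankole's branch passes to Bankole's issue by representation.
The 1/25 is divided into 2 equal shares of 1/50 among Folake, Ngozi.
Folake is living and takes 1/50.
Ngozi is living and takes 1/50.
Dayo is living and takes 1/25.
Abiodun predeceased; the 3/25 allotted to Abiodun's branch passes to Abiodun's issue by representation.
The 3/25 is divided into 2 equal shares of 3/50 among Jide, Chukwudi.
Jide predeceased; the 3/50 allotted to Jide's branch passes to Jide's issue by representation.
The 3/50 is divided into 3 equal shares of 1/50 among Obafemi, Segun, Zainab.
Obafemi is living and takes 1/50.
Segun is living and takes 1/50.
Zainab is living and takes 1/50.
Chukwudi is living and takes 3/50.
Adaeze is living and takes 3/25.
Ifeoma is living and takes 3/25.
Morounke is living and takes 3/25.

Adaeze 3/25; Chukwudi 3/50; Dayo 1/25; Ebele 1/25; Folake 1/50; Ifeoma 3/25; Lanre 2/5; Morounke 3/25; Ngozi 1/50; Obafemi 1/50; Segun 1/50; Zainab 1/50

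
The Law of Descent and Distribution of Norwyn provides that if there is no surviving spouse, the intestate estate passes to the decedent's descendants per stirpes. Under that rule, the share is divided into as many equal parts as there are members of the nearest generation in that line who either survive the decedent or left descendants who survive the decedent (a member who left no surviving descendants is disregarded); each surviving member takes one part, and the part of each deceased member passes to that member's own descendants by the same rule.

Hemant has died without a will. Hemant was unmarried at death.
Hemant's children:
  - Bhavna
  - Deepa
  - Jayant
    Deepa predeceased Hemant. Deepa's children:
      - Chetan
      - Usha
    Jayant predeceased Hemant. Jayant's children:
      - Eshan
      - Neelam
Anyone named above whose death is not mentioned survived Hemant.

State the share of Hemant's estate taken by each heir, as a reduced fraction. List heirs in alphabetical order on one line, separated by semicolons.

There is no surviving spouse, so the entire estate passes to Hemant's descendants per stirpes.
The estate is divided into 3 equal shares of 1/3 among Bhavna, Deepa, Jayant.
Bhavna is living and takes 1/3.
Deepa predeceased; the 1/3 allotted to Deepa's branch passes to Deepa's issue by representation.
The 1/3 is divided into 2 equal shares of 1/6 among Chetan, Usha.
Chetan is living and takes 1/6.
Usha is living and takes 1/6.
Jayant predeceased; the 1/3 allotted to Jayant's branch passes to Jayant's issue by representation.
The 1/3 is divided into 2 equal shares of 1/6 among Eshan, Neelam.
Eshan is living and takes 1/6.
Neelam is living and takes 1/6.

Bhavna 1/3; Chetan 1/6; Eshan 1/6; Neelam 1/6; Usha 1/6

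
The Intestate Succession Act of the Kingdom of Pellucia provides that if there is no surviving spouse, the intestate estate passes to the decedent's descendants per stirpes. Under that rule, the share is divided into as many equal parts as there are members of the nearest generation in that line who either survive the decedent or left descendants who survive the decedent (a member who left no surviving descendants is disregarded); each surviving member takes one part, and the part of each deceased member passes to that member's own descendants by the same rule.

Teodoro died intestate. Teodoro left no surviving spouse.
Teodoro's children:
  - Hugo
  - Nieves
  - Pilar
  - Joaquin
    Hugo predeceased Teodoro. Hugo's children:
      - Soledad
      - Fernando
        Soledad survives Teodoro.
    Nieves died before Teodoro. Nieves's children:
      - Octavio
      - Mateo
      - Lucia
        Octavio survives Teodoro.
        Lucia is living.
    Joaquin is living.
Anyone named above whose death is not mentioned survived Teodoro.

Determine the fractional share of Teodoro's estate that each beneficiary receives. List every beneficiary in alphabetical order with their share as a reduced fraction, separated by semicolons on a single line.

Fernando 1/8; Joaquin 1/4; Lucia 1/12; Mateo 1/12; Octavio 1/12; Pilar 1/4; Soledad 1/8

There is no surviving spouse, so the entire estate passes to Teodoro's descendants per stirpes.
The estate is divided into 4 equal shares of 1/4 among Hugo, Nieves, Pilar, Joaquin.
Hugo predeceased; the 1/4 allotted to Hugo's branch passes to Hugo's issue by representation.
The 1/4 is divided into 2 equal shares of 1/8 among Soledad, Fernando.
Soledad is living and takes 1/8.
Fernando is living and takes 1/8.
Nieves predeceased; the 1/4 allotted to Nieves's branch passes to Nieves's issue by representation.
The 1/4 is divided into 3 equal shares of 1/12 among Octavio, Mateo, Lucia.
Octavio is living and takes 1/12.
Mateo is living and takes 1/12.
Lucia is living and takes 1/12.
Pilar is living and takes 1/4.
Joaquin is living and takes 1/4.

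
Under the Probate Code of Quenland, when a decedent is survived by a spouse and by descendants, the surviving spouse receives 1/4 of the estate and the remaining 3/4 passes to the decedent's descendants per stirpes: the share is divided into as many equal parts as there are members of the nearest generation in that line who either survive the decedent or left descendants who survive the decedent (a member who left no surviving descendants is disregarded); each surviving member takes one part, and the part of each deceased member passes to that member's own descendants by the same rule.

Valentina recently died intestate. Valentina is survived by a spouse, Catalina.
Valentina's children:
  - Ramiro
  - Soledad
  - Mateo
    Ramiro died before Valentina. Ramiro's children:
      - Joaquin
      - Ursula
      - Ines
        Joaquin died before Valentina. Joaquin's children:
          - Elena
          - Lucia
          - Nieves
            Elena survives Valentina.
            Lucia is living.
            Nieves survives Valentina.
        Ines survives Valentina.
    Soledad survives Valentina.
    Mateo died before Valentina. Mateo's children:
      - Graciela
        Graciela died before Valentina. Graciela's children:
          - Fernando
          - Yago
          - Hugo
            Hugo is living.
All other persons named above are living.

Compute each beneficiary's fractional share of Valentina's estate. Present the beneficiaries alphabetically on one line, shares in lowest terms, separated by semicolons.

Catalina, as surviving spouse, takes 1/4.
The remaining 3/4 passes to Valentina's descendants per stirpes.
The 3/4 is divided into 3 equal shares of 1/4 among Ramiro, Soledad, Mateo.
Ramiro predeceased; the 1/4 allotted to Ramiro's branch passes to Ramiro's issue by representation.
The 1/4 is divided into 3 equal shares of 1/12 among Joaquin, Ursula, Ines.
Joaquin predeceased; the 1/12 allotted to Joaquin's branch passes to Joaquin's issue by representation.
The 1/12 is divided into 3 equal shares of 1/36 among Elena, Lucia, Nieves.
Elena is living and takes 1/36.
Lucia is living and takes 1/36.
Nieves is living and takes 1/36.
Ursula is living and takes 1/12.
Ines is living and takes 1/12.
Soledad is living and takes 1/4.
Mateo predeceased; the 1/4 allotted to Mateo's branch passes to Mateo's issue by representation.
Graciela's line is the sole branch at this level, so the full 1/4 passes to Graciela's issue by representation.
The 1/4 is divided into 3 equal shares of 1/12 among Fernando, Yago, Hugo.
Fernando is living and takes 1/12.
Yago is living and takes 1/12.
Hugo is living and takes 1/12.

Catalina 1/4; Elena 1/36; Fernando 1/12; Hugo 1/12; Ines 1/12; Lucia 1/36; Nieves 1/36; Soledad 1/4; Ursula 1/12; Yago 1/12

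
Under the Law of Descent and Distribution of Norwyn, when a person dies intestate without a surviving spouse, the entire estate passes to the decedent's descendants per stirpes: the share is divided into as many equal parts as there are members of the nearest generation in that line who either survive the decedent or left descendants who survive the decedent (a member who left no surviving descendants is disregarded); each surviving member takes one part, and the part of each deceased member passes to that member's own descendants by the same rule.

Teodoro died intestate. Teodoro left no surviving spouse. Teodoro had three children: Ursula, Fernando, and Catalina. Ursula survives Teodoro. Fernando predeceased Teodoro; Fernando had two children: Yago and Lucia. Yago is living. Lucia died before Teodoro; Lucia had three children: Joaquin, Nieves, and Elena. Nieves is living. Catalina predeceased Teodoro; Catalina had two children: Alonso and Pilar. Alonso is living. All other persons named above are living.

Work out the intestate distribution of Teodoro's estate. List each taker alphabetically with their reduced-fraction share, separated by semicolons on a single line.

There is no surviving spouse, so the entire estate passes to Teodoro's descendants per stirpes.
The estate is divided into 3 equal shares of 1/3 among Ursula, Fernando, Catalina.
Ursula is living and takes 1/3.
Fernando predeceased; the 1/3 allotted to Fernando's branch passes to Fernando's issue by representation.
The 1/3 is divided into 2 equal shares of 1/6 among Yago, Lucia.
Yago is living and takes 1/6.
Lucia predeceased; the 1/6 allotted to Lucia's branch passes to Lucia's issue by representation.
The 1/6 is divided into 3 equal shares of 1/18 among Joaquin, Nieves, Elena.
Joaquin is living and takes 1/18.
Nieves is living and takes 1/18.
Elena is living and takes 1/18.
Catalina predeceased; the 1/3 allotted to Catalina's branch passes to Catalina's issue by representation.
The 1/3 is divided into 2 equal shares of 1/6 among Alonso, Pilar.
Alonso is living and takes 1/6.
Pilar is living and takes 1/6.

Alonso 1/6; Elena 1/18; Joaquin 1/18; Nieves 1/18; Pilar 1/6; Ursula 1/3; Yago 1/6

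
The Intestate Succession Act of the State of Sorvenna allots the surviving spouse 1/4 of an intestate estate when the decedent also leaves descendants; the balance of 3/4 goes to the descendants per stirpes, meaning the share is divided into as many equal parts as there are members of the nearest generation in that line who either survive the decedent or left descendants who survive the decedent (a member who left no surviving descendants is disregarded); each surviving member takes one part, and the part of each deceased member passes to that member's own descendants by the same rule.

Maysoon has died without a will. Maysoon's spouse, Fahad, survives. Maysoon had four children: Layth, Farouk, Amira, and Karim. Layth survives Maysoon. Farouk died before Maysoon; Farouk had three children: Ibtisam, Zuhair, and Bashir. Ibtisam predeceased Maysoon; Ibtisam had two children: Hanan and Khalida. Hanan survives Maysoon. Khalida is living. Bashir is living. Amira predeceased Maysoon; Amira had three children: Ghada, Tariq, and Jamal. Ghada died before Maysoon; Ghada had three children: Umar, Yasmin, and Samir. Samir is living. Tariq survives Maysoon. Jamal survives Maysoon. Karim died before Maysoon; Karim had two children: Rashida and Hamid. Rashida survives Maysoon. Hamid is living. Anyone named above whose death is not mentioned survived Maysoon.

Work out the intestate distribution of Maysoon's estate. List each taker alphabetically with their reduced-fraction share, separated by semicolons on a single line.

Bashir 1/16; Fahad 1/4; Hamid 3/32; Hanan 1/32; Jamal 1/16; Khalida 1/32; Layth 3/16; Rashida 3/32; Samir 1/48; Tariq 1/16; Umar 1/48; Yasmin 1/48; Zuhair 1/16

Fahad, as surviving spouse, takes 1/4.
The remaining 3/4 passes to Maysoon's descendants per stirpes.
The 3/4 is divided into 4 equal shares of 3/16 among Layth, Farouk, Amira, Karim.
Layth is living and takes 3/16.
Farouk predeceased; the 3/16 allotted to Farouk's branch passes to Farouk's issue by representation.
The 3/16 is divided into 3 equal shares of 1/16 among Ibtisam, Zuhair, Bashir.
Ibtisam predeceased; the 1/16 allotted to Ibtisam's branch passes to Ibtisam's issue by representation.
The 1/16 is divided into 2 equal shares of 1/32 among Hanan, Khalida.
Hanan is living and takes 1/32.
Khalida is living and takes 1/32.
Zuhair is living and takes 1/16.
Bashir is living and takes 1/16.
Amira predeceased; the 3/16 allotted to Amira's branch passes to Amira's issue by representation.
The 3/16 is divided into 3 equal shares of 1/16 among Ghada, Tariq, Jamal.
Ghada predeceased; the 1/16 allotted to Ghada's branch passes to Ghada's issue by representation.
The 1/16 is divided into 3 equal shares of 1/48 among Umar, Yasmin, Samir.
Umar is living and takes 1/48.
Yasmin is living and takes 1/48.
Samir is living and takes 1/48.
Tariq is living and takes 1/16.
Jamal is living and takes 1/16.
Karim predeceased; the 3/16 allotted to Karim's branch passes to Karim's issue by representation.
The 3/16 is divided into 2 equal shares of 3/32 among Rashida, Hamid.
Rashida is living and takes 3/32.
Hamid is living and takes 3/32.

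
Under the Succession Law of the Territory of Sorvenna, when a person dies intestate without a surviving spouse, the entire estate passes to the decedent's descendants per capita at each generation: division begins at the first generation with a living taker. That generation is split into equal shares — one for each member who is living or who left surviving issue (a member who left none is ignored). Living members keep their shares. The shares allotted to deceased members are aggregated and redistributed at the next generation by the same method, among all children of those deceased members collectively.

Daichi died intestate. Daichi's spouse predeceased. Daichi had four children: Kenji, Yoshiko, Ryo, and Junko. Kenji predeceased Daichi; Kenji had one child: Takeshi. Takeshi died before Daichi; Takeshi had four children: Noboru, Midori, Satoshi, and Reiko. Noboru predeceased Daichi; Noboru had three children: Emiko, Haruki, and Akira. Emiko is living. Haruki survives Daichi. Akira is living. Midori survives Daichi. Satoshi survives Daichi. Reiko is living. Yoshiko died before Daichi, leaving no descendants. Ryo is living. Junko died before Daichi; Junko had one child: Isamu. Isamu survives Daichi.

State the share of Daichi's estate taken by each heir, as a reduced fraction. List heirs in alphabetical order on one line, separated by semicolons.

Akira 1/36; Emiko 1/36; Haruki 1/36; Isamu 1/3; Midori 1/12; Reiko 1/12; Ryo 1/3; Satoshi 1/12

There is no surviving spouse, so the entire estate passes to Daichi's descendants per capita at each generation.
At generation 1 (Kenji, Ryo, Junko) there are 3 shares of (1)/3 = 1/3 each.
Living: Ryo — each takes 1/3.
Deceased: Kenji and Junko. Their combined 2/3 is pooled and carried to generation 2.
At generation 2 (Takeshi, Isamu) there are 2 shares of (2/3)/2 = 1/3 each.
Living: Isamu — each takes 1/3.
Deceased: Takeshi. That 1/3 share is carried to generation 3.
At generation 3 (Noboru, Midori, Satoshi, Reiko) there are 4 shares of (1/3)/4 = 1/12 each.
Living: Midori, Satoshi, and Reiko — each takes 1/12.
Deceased: Noboru. That 1/12 share is carried to generation 4.
At generation 4 (Emiko, Haruki, Akira) there are 3 shares of (1/12)/3 = 1/36 each.
Living: Emiko, Haruki, and Akira — each takes 1/36.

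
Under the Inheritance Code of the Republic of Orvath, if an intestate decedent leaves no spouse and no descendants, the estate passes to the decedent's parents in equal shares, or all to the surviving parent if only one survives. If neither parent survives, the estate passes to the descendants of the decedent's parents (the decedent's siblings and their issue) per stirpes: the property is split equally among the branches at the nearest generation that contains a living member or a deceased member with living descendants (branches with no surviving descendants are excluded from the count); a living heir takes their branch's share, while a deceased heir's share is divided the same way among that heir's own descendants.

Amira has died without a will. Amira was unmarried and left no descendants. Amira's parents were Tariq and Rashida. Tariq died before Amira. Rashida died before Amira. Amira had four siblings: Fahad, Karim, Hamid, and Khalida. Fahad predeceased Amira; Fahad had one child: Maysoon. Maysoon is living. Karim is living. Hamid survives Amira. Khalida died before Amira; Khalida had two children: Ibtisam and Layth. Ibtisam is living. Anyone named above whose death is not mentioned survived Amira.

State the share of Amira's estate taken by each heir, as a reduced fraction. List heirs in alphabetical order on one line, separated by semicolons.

Hamid 1/4; Ibtisam 1/8; Karim 1/4; Layth 1/8; Maysoon 1/4

Neither parent survives and there are no descendants, so the estate passes to Amira's siblings and their issue per stirpes.
The estate is divided into 4 equal shares of 1/4 among Fahad, Karim, Hamid, Khalida.
Fahad predeceased; the 1/4 allotted to Fahad's branch passes to Fahad's issue by representation.
Maysoon is the sole taker at this level and receives the full 1/4.
Karim is living and takes 1/4.
Hamid is living and takes 1/4.
Khalida predeceased; the 1/4 allotted to Khalida's branch passes to Khalida's issue by representation.
The 1/4 is divided into 2 equal shares of 1/8 among Ibtisam, Layth.
Ibtisam is living and takes 1/8.
Layth is living and takes 1/8.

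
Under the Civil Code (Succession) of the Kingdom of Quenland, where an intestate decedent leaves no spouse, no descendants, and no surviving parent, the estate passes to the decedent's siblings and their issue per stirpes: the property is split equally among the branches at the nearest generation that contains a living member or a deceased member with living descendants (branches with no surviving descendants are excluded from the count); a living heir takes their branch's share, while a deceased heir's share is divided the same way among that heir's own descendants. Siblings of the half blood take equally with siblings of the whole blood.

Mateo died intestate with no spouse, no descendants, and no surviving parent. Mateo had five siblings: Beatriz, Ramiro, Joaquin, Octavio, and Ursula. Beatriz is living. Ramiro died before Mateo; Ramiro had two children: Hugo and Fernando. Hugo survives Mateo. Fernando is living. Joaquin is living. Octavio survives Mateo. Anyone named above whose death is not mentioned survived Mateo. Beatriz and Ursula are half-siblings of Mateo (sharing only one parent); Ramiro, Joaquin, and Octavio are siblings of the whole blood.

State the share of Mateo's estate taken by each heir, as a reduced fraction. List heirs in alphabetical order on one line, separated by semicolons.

Beatriz 1/5; Fernando 1/10; Hugo 1/10; Joaquin 1/5; Octavio 1/5; Ursula 1/5

No spouse, descendants, or parent survives, so the estate passes to Mateo's siblings per stirpes.
Half-blood and whole-blood siblings take equally under the stated rule.
The estate is divided into 5 equal shares of 1/5 among Beatriz, Ramiro, Joaquin, Octavio, Ursula.
Beatriz is living and takes 1/5.
Ramiro predeceased; the 1/5 allotted to Ramiro's branch passes to Ramiro's issue by representation.
The 1/5 is divided into 2 equal shares of 1/10 among Hugo, Fernando.
Hugo is living and takes 1/10.
Fernando is living and takes 1/10.
Joaquin is living and takes 1/5.
Octavio is living and takes 1/5.
Ursula is living and takes 1/5.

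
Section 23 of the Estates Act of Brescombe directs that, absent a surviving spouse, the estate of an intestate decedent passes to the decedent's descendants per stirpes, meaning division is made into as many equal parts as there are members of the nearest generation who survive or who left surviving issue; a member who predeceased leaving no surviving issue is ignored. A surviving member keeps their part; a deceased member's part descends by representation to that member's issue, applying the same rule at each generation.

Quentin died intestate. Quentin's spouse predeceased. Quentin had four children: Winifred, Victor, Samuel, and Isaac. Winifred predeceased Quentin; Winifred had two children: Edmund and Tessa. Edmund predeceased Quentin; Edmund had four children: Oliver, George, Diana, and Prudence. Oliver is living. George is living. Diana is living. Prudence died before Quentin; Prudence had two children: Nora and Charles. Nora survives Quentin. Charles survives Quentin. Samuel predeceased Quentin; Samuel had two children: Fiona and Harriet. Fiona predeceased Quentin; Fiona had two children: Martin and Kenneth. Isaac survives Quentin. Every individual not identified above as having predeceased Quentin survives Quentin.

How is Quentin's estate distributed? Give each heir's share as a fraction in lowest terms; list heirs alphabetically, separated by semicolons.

There is no surviving spouse, so the entire estate passes to Quentin's descendants per stirpes.
The estate is divided into 4 equal shares of 1/4 among Winifred, Victor, Samuel, Isaac.
Winifred predeceased; the 1/4 allotted to Winifred's branch passes to Winifred's issue by representation.
The 1/4 is divided into 2 equal shares of 1/8 among Edmund, Tessa.
Edmund predeceased; the 1/8 allotted to Edmund's branch passes to Edmund's issue by representation.
The 1/8 is divided into 4 equal shares of 1/32 among Oliver, George, Diana, Prudence.
Oliver is living and takes 1/32.
George is living and takes 1/32.
Diana is living and takes 1/32.
Prudence predeceased; the 1/32 allotted to Prudence's branch passes to Prudence's issue by representation.
The 1/32 is divided into 2 equal shares of 1/64 among Nora, Charles.
Nora is living and takes 1/64.
Charles is living and takes 1/64.
Tessa is living and takes 1/8.
Victor is living and takes 1/4.
Samuel predeceased; the 1/4 allotted to Samuel's branch passes to Samuel's issue by representation.
The 1/4 is divided into 2 equal shares of 1/8 among Fiona, Harriet.
Fiona predeceased; the 1/8 allotted to Fiona's branch passes to Fiona's issue by representation.
The 1/8 is divided into 2 equal shares of 1/16 among Martin, Kenneth.
Martin is living and takes 1/16.
Kenneth is living and takes 1/16.
Harriet is living and takes 1/8.
Isaac is living and takes 1/4.

Charles 1/64; Diana 1/32; George 1/32; Harriet 1/8; Isaac 1/4; Kenneth 1/16; Martin 1/16; Nora 1/64; Oliver 1/32; Tessa 1/8; Victor 1/4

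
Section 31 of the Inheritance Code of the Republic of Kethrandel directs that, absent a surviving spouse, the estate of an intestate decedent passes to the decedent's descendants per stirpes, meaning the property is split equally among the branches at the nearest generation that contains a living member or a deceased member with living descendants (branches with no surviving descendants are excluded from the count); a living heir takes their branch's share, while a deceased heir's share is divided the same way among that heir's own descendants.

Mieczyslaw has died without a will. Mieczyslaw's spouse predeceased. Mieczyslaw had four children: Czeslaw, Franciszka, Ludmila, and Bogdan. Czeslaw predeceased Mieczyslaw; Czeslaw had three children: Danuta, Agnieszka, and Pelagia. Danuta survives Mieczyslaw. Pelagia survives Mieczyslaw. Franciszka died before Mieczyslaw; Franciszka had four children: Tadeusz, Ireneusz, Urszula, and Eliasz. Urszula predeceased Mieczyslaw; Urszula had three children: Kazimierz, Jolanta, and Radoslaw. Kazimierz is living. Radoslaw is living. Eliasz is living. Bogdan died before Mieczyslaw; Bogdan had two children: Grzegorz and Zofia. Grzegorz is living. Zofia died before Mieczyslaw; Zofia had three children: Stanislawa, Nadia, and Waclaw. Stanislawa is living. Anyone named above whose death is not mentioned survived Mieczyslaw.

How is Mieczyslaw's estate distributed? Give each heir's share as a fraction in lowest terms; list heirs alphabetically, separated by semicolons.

Agnieszka 1/12; Danuta 1/12; Eliasz 1/16; Grzegorz 1/8; Ireneusz 1/16; Jolanta 1/48; Kazimierz 1/48; Ludmila 1/4; Nadia 1/24; Pelagia 1/12; Radoslaw 1/48; Stanislawa 1/24; Tadeusz 1/16; Waclaw 1/24

There is no surviving spouse, so the entire estate passes to Mieczyslaw's descendants per stirpes.
The estate is divided into 4 equal shares of 1/4 among Czeslaw, Franciszka, Ludmila, Bogdan.
Czeslaw predeceased; the 1/4 allotted to Czeslaw's branch passes to Czeslaw's issue by representation.
The 1/4 is divided into 3 equal shares of 1/12 among Danuta, Agnieszka, Pelagia.
Danuta is living and takes 1/12.
Agnieszka is living and takes 1/12.
Pelagia is living and takes 1/12.
Franciszka predeceased; the 1/4 allotted to Franciszka's branch passes to Franciszka's issue by representation.
The 1/4 is divided into 4 equal shares of 1/16 among Tadeusz, Ireneusz, Urszula, Eliasz.
Tadeusz is living and takes 1/16.
Ireneusz is living and takes 1/16.
Urszula predeceased; the 1/16 allotted to Urszula's branch passes to Urszula's issue by representation.
The 1/16 is divided into 3 equal shares of 1/48 among Kazimierz, Jolanta, Radoslaw.
Kazimierz is living and takes 1/48.
Jolanta is living and takes 1/48.
Radoslaw is living and takes 1/48.
Eliasz is living and takes 1/16.
Ludmila is living and takes 1/4.
Bogdan predeceased; the 1/4 allotted to Bogdan's branch passes to Bogdan's issue by representation.
The 1/4 is divided into 2 equal shares of 1/8 among Grzegorz, Zofia.
Grzegorz is living and takes 1/8.
Zofia predeceased; the 1/8 allotted to Zofia's branch passes to Zofia's issue by representation.
The 1/8 is divided into 3 equal shares of 1/24 among Stanislawa, Nadia, Waclaw.
Stanislawa is living and takes 1/24.
Nadia is living and takes 1/24.
Waclaw is living and takes 1/24.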